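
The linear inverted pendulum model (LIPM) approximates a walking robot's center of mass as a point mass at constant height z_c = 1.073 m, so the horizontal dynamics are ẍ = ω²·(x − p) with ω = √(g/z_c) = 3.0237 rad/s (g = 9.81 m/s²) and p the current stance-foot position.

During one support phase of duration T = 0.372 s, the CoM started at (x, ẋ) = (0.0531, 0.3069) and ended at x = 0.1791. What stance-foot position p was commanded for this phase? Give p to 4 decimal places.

p = 0.0728

ωT = 3.0237·0.372 = 1.124816; cosh(ωT) = 1.702182, sinh(ωT) = 1.377470
x(T) = p + (x₀−p)·cosh(ωT) + (ẋ₀/ω)·sinh(ωT) ⇒ p·(1 − cosh) = x(T) − x₀·cosh − (ẋ₀/ω)·sinh
numerator   = 0.1791 − (0.0531)·1.702182 − (0.3069/3.0237)·1.377470 = -0.051096
denominator = 1 − 1.702182 = -0.702182
p = -0.051096 / -0.702182 = 0.0728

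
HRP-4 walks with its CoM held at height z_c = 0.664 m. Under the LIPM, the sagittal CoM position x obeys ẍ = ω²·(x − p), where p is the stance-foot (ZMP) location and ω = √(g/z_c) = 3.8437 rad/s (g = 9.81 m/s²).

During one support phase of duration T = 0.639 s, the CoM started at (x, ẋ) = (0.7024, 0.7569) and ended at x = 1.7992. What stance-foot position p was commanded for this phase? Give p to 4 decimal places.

ωT = 3.8437·0.639 = 2.456124; cosh(ωT) = 5.872651, sinh(ωT) = 5.786884
x(T) = p + (x₀−p)·cosh(ωT) + (ẋ₀/ω)·sinh(ωT) ⇒ p·(1 − cosh) = x(T) − x₀·cosh − (ẋ₀/ω)·sinh
numerator   = 1.7992 − (0.7024)·5.872651 − (0.7569/3.8437)·5.786884 = -3.465301
denominator = 1 − 5.872651 = -4.872651
p = -3.465301 / -4.872651 = 0.7112

p = 0.7112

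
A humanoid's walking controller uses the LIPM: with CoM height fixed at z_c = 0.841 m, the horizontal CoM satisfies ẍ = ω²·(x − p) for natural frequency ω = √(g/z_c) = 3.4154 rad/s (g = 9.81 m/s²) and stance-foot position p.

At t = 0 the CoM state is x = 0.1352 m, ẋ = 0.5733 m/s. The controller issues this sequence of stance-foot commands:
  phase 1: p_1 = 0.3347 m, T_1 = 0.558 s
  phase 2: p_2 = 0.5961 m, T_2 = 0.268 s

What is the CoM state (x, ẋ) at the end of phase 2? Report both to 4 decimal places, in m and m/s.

phase 1: p=0.3347, T=0.558, ωT=1.905793, cosh=3.436722, sinh=3.288017; start (x,ẋ)=(0.135200, 0.573300) → end (x,ẋ)=(0.200992, -0.270091)
phase 2: p=0.5961, T=0.268, ωT=0.915327, cosh=1.448989, sinh=1.048603; start (x,ẋ)=(0.200992, -0.270091) → end (x,ẋ)=(-0.059331, -1.806400)

x = -0.0593, ẋ = -1.8064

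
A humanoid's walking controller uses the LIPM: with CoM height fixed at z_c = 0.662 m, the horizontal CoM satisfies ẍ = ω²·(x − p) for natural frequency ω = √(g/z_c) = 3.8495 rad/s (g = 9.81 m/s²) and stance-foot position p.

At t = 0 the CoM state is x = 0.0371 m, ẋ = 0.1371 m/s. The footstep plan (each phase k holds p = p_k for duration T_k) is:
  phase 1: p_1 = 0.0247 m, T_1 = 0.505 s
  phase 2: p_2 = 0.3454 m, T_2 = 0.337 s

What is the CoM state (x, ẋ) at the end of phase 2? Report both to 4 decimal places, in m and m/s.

x = 0.3281, ẋ = 0.2744

phase 1: p=0.0247, T=0.505, ωT=1.943998, cosh=3.564877, sinh=3.421747; start (x,ẋ)=(0.037100, 0.137100) → end (x,ẋ)=(0.190770, 0.652078)
phase 2: p=0.3454, T=0.337, ωT=1.297281, cosh=1.966304, sinh=1.693031; start (x,ẋ)=(0.190770, 0.652078) → end (x,ẋ)=(0.328138, 0.274410)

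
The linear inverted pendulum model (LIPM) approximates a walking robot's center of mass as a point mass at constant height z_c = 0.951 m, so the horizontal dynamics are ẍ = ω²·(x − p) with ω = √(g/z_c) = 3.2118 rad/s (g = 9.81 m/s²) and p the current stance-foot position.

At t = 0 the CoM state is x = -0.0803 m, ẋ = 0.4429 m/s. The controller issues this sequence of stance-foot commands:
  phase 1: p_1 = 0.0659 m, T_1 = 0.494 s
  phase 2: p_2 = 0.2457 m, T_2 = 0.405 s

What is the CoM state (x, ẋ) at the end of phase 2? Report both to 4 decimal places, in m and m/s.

x = -0.1913, ẋ = -1.1955

phase 1: p=0.0659, T=0.494, ωT=1.586629, cosh=2.545931, sinh=2.341317; start (x,ẋ)=(-0.080300, 0.442900) → end (x,ẋ)=(0.016547, 0.028192)
phase 2: p=0.2457, T=0.405, ωT=1.300779, cosh=1.972238, sinh=1.699918; start (x,ẋ)=(0.016547, 0.028192) → end (x,ẋ)=(-0.191323, -1.195526)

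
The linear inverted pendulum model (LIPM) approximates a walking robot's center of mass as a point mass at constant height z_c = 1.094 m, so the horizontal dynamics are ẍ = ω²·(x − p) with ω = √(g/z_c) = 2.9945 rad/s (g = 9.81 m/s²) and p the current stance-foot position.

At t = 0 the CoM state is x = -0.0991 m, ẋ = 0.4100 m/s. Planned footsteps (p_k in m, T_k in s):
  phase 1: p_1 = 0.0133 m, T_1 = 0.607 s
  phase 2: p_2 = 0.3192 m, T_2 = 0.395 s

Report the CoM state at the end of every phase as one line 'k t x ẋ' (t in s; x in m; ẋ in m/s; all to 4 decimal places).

1 0.6070 0.0685 0.2867
2 1.0020 0.0133 -0.5982

phase 1: p=0.0133, T=0.607, ωT=1.817661, cosh=3.159924, sinh=2.997519; start (x,ẋ)=(-0.099100, 0.410000) → end (x,ẋ)=(0.068538, 0.286659)
phase 2: p=0.3192, T=0.395, ωT=1.182827, cosh=1.785000, sinh=1.478589; start (x,ẋ)=(0.068538, 0.286659) → end (x,ẋ)=(0.013311, -0.598155)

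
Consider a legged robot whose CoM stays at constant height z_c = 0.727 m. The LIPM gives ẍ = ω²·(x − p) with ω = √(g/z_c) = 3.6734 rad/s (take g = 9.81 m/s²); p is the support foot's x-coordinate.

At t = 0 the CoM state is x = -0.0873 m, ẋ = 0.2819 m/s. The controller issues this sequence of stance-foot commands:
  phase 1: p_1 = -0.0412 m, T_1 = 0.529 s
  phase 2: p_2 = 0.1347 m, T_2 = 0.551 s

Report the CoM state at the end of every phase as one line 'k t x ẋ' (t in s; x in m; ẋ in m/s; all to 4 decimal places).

1 0.5290 0.0570 0.4252
2 1.0800 0.2658 0.5754

phase 1: p=-0.0412, T=0.529, ωT=1.943229, cosh=3.562248, sinh=3.419007; start (x,ẋ)=(-0.087300, 0.281900) → end (x,ẋ)=(0.056958, 0.425210)
phase 2: p=0.1347, T=0.551, ωT=2.024043, cosh=3.850494, sinh=3.718373; start (x,ẋ)=(0.056958, 0.425210) → end (x,ẋ)=(0.265771, 0.575386)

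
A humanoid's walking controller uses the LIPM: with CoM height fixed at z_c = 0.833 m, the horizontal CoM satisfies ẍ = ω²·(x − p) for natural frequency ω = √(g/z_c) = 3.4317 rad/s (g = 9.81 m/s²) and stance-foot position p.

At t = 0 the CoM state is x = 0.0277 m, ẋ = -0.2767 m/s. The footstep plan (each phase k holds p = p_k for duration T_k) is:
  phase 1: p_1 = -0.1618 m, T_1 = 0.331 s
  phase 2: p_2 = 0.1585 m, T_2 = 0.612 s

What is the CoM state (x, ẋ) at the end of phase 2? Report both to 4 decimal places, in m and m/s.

x = 0.2206, ẋ = 0.3113

phase 1: p=-0.1618, T=0.331, ωT=1.135893, cosh=1.717544, sinh=1.396408; start (x,ẋ)=(0.027700, -0.276700) → end (x,ẋ)=(0.051081, 0.432850)
phase 2: p=0.1585, T=0.612, ωT=2.100200, cosh=4.145119, sinh=4.022687; start (x,ẋ)=(0.051081, 0.432850) → end (x,ẋ)=(0.220630, 0.311337)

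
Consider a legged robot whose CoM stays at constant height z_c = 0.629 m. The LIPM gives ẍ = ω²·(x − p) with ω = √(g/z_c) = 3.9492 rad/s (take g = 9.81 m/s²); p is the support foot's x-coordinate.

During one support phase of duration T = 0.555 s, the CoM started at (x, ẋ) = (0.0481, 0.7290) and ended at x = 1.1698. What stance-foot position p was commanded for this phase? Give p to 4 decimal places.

ωT = 3.9492·0.555 = 2.191806; cosh(ωT) = 4.531540, sinh(ωT) = 4.419825
x(T) = p + (x₀−p)·cosh(ωT) + (ẋ₀/ω)·sinh(ωT) ⇒ p·(1 − cosh) = x(T) − x₀·cosh − (ẋ₀/ω)·sinh
numerator   = 1.1698 − (0.0481)·4.531540 − (0.7290/3.9492)·4.419825 = 0.135958
denominator = 1 − 4.531540 = -3.531540
p = 0.135958 / -3.531540 = -0.0385

p = -0.0385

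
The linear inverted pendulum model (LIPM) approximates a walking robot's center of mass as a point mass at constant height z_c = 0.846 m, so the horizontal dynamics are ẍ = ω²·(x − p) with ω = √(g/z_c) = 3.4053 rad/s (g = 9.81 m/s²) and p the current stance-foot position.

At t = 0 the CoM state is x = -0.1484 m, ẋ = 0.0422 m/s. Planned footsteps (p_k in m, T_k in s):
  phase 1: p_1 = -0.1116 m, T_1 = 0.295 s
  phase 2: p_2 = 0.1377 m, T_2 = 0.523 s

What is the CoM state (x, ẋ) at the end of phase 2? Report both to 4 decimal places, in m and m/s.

phase 1: p=-0.1116, T=0.295, ωT=1.004563, cosh=1.548460, sinh=1.182255; start (x,ẋ)=(-0.148400, 0.042200) → end (x,ẋ)=(-0.153932, -0.082809)
phase 2: p=0.1377, T=0.523, ωT=1.780972, cosh=3.052048, sinh=2.883574; start (x,ẋ)=(-0.153932, -0.082809) → end (x,ẋ)=(-0.822498, -3.116402)

x = -0.8225, ẋ = -3.1164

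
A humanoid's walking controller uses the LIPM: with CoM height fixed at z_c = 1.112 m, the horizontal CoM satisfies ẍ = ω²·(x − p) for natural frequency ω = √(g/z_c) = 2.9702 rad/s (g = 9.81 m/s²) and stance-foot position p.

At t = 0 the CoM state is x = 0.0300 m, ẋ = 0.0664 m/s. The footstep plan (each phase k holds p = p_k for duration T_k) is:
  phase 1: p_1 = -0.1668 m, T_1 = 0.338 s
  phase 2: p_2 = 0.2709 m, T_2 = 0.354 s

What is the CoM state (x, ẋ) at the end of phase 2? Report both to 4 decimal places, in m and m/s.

x = 0.4351, ẋ = 0.8756

phase 1: p=-0.1668, T=0.338, ωT=1.003928, cosh=1.547708, sinh=1.181271; start (x,ẋ)=(0.030000, 0.066400) → end (x,ẋ)=(0.164197, 0.793262)
phase 2: p=0.2709, T=0.354, ωT=1.051451, cosh=1.605615, sinh=1.256185; start (x,ẋ)=(0.164197, 0.793262) → end (x,ẋ)=(0.435070, 0.875552)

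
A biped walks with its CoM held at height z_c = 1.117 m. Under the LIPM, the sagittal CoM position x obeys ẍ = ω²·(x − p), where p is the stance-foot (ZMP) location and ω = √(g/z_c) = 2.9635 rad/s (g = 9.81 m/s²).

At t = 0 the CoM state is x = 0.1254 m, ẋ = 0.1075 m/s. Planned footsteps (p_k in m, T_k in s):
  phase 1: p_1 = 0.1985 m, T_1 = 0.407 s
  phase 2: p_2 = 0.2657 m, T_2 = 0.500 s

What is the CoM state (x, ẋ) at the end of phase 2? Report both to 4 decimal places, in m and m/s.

phase 1: p=0.1985, T=0.407, ωT=1.206144, cosh=1.819965, sinh=1.520615; start (x,ẋ)=(0.125400, 0.107500) → end (x,ẋ)=(0.120620, -0.133768)
phase 2: p=0.2657, T=0.500, ωT=1.481750, cosh=2.313940, sinh=2.086700; start (x,ẋ)=(0.120620, -0.133768) → end (x,ẋ)=(-0.164196, -1.206693)

x = -0.1642, ẋ = -1.2067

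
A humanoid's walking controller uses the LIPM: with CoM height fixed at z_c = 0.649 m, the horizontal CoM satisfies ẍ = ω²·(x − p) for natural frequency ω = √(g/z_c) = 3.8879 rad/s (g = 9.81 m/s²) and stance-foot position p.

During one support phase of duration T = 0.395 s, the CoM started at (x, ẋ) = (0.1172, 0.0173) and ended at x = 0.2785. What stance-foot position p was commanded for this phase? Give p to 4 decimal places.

p = 0.0113

ωT = 3.8879·0.395 = 1.535721; cosh(ωT) = 2.429986, sinh(ωT) = 2.214685
x(T) = p + (x₀−p)·cosh(ωT) + (ẋ₀/ω)·sinh(ωT) ⇒ p·(1 − cosh) = x(T) − x₀·cosh − (ẋ₀/ω)·sinh
numerator   = 0.2785 − (0.1172)·2.429986 − (0.0173/3.8879)·2.214685 = -0.016149
denominator = 1 − 2.429986 = -1.429986
p = -0.016149 / -1.429986 = 0.0113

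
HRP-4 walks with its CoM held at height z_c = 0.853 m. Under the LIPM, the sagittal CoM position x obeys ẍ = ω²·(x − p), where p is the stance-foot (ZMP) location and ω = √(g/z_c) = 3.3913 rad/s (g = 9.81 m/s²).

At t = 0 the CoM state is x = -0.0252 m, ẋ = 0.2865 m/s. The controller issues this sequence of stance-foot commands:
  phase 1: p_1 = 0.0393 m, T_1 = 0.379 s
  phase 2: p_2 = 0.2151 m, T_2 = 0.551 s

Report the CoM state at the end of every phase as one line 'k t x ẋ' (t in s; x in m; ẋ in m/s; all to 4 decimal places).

1 0.3790 0.0548 0.1924
2 0.9300 -0.1371 -1.0809

phase 1: p=0.0393, T=0.379, ωT=1.285303, cosh=1.946165, sinh=1.669598; start (x,ẋ)=(-0.025200, 0.286500) → end (x,ẋ)=(0.054821, 0.192370)
phase 2: p=0.2151, T=0.551, ωT=1.868606, cosh=3.316799, sinh=3.162461; start (x,ẋ)=(0.054821, 0.192370) → end (x,ẋ)=(-0.137122, -1.080910)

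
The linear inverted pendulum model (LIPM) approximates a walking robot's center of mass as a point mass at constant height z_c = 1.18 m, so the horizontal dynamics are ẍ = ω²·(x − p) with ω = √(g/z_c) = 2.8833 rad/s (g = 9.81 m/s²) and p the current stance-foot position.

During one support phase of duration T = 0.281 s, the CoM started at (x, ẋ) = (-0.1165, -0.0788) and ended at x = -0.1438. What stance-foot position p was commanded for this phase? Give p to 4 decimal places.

ωT = 2.8833·0.281 = 0.810207; cosh(ωT) = 1.346570, sinh(ωT) = 0.901804
x(T) = p + (x₀−p)·cosh(ωT) + (ẋ₀/ω)·sinh(ωT) ⇒ p·(1 − cosh) = x(T) − x₀·cosh − (ẋ₀/ω)·sinh
numerator   = -0.1438 − (-0.1165)·1.346570 − (-0.0788/2.8833)·0.901804 = 0.037722
denominator = 1 − 1.346570 = -0.346570
p = 0.037722 / -0.346570 = -0.1088

p = -0.1088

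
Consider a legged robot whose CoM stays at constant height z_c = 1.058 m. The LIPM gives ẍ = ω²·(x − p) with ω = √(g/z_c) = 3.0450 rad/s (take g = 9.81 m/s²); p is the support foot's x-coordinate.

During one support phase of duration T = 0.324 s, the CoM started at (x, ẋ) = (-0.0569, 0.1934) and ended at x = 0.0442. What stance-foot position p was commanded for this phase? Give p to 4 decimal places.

p = -0.1095

ωT = 3.0450·0.324 = 0.986580; cosh(ωT) = 1.527448, sinh(ωT) = 1.154598
x(T) = p + (x₀−p)·cosh(ωT) + (ẋ₀/ω)·sinh(ωT) ⇒ p·(1 − cosh) = x(T) − x₀·cosh − (ẋ₀/ω)·sinh
numerator   = 0.0442 − (-0.0569)·1.527448 − (0.1934/3.0450)·1.154598 = 0.057779
denominator = 1 − 1.527448 = -0.527448
p = 0.057779 / -0.527448 = -0.1095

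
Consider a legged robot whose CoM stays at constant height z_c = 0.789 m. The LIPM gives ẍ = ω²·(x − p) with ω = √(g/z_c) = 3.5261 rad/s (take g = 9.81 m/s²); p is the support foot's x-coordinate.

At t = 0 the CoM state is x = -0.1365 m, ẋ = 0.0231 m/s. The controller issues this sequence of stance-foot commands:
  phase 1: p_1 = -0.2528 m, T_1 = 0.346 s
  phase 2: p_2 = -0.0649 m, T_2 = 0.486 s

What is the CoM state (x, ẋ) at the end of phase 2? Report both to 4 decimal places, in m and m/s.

x = 0.5544, ẋ = 2.2824

phase 1: p=-0.2528, T=0.346, ωT=1.220031, cosh=1.841256, sinh=1.546035; start (x,ẋ)=(-0.136500, 0.023100) → end (x,ẋ)=(-0.028534, 0.676539)
phase 2: p=-0.0649, T=0.486, ωT=1.713685, cosh=2.864786, sinh=2.684585; start (x,ẋ)=(-0.028534, 0.676539) → end (x,ẋ)=(0.554363, 2.282389)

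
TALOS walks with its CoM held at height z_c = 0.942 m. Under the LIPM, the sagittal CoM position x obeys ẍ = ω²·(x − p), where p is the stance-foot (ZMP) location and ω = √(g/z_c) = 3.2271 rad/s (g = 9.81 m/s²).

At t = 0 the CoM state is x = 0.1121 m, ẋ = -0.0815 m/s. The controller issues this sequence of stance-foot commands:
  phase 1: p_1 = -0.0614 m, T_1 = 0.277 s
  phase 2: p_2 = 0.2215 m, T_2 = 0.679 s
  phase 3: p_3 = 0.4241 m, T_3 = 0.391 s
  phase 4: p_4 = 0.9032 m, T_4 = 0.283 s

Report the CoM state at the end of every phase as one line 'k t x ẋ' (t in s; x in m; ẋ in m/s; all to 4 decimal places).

phase 1: p=-0.0614, T=0.277, ωT=0.893907, cosh=1.426858, sinh=1.017804; start (x,ẋ)=(0.112100, -0.081500) → end (x,ẋ)=(0.160455, 0.453581)
phase 2: p=0.2215, T=0.679, ωT=2.191201, cosh=4.528866, sinh=4.417084; start (x,ẋ)=(0.160455, 0.453581) → end (x,ẋ)=(0.565875, 1.184056)
phase 3: p=0.4241, T=0.391, ωT=1.261796, cosh=1.907452, sinh=1.624307; start (x,ẋ)=(0.565875, 1.184056) → end (x,ẋ)=(1.290504, 3.001685)
phase 4: p=0.9032, T=0.283, ωT=0.913269, cosh=1.446834, sinh=1.045624; start (x,ẋ)=(1.290504, 3.001685) → end (x,ẋ)=(2.436150, 5.649831)

1 0.2770 0.1605 0.4536
2 0.9560 0.5659 1.1841
3 1.3470 1.2905 3.0017
4 1.6300 2.4362 5.6498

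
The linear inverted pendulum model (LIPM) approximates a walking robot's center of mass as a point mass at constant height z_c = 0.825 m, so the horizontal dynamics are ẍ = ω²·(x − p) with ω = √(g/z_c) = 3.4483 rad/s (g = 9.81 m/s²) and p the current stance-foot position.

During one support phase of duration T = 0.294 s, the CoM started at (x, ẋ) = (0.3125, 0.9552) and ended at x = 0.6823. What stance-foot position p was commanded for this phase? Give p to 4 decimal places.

p = 0.2440

ωT = 3.4483·0.294 = 1.013800; cosh(ωT) = 1.559446, sinh(ωT) = 1.196609
x(T) = p + (x₀−p)·cosh(ωT) + (ẋ₀/ω)·sinh(ωT) ⇒ p·(1 − cosh) = x(T) − x₀·cosh − (ẋ₀/ω)·sinh
numerator   = 0.6823 − (0.3125)·1.559446 − (0.9552/3.4483)·1.196609 = -0.136495
denominator = 1 − 1.559446 = -0.559446
p = -0.136495 / -0.559446 = 0.2440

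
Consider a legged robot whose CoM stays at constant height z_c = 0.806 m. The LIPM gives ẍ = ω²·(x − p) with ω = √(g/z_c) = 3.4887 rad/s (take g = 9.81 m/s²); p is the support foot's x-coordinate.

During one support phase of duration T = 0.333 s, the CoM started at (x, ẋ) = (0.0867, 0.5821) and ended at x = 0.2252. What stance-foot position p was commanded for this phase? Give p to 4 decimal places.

ωT = 3.4887·0.333 = 1.161737; cosh(ωT) = 1.754211, sinh(ωT) = 1.441269
x(T) = p + (x₀−p)·cosh(ωT) + (ẋ₀/ω)·sinh(ωT) ⇒ p·(1 − cosh) = x(T) − x₀·cosh − (ẋ₀/ω)·sinh
numerator   = 0.2252 − (0.0867)·1.754211 − (0.5821/3.4887)·1.441269 = -0.167370
denominator = 1 − 1.754211 = -0.754211
p = -0.167370 / -0.754211 = 0.2219

p = 0.2219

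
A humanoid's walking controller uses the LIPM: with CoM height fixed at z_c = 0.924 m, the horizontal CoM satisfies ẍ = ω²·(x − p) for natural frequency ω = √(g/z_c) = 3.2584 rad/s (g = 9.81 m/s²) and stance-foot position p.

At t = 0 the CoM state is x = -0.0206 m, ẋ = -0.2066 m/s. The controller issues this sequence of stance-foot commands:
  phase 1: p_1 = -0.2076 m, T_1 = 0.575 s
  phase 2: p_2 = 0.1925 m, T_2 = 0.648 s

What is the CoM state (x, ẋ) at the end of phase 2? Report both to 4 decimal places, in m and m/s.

x = 1.8420, ẋ = 5.5175

phase 1: p=-0.2076, T=0.575, ωT=1.873580, cosh=3.332570, sinh=3.178997; start (x,ẋ)=(-0.020600, -0.206600) → end (x,ẋ)=(0.214025, 1.248520)
phase 2: p=0.1925, T=0.648, ωT=2.111443, cosh=4.190608, sinh=4.069545; start (x,ẋ)=(0.214025, 1.248520) → end (x,ẋ)=(1.842029, 5.517485)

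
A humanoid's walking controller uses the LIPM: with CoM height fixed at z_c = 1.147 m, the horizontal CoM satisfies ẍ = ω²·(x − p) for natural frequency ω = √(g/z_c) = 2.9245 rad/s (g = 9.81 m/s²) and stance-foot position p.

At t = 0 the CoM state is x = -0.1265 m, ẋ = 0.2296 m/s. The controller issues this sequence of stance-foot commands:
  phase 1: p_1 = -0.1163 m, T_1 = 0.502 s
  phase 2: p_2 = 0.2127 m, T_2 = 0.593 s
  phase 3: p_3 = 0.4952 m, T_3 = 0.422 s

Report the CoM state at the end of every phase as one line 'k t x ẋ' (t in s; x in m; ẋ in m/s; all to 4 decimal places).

1 0.5020 0.0217 0.4635
2 1.0950 0.0899 -0.1788
3 1.5170 -0.3561 -2.1966

phase 1: p=-0.1163, T=0.502, ωT=1.468099, cosh=2.285669, sinh=2.055306; start (x,ẋ)=(-0.126500, 0.229600) → end (x,ẋ)=(0.021747, 0.463480)
phase 2: p=0.2127, T=0.593, ωT=1.734228, cosh=2.920546, sinh=2.744010; start (x,ẋ)=(0.021747, 0.463480) → end (x,ẋ)=(0.089887, -0.178760)
phase 3: p=0.4952, T=0.422, ωT=1.234139, cosh=1.863252, sinh=1.572167; start (x,ẋ)=(0.089887, -0.178760) → end (x,ẋ)=(-0.356099, -2.196623)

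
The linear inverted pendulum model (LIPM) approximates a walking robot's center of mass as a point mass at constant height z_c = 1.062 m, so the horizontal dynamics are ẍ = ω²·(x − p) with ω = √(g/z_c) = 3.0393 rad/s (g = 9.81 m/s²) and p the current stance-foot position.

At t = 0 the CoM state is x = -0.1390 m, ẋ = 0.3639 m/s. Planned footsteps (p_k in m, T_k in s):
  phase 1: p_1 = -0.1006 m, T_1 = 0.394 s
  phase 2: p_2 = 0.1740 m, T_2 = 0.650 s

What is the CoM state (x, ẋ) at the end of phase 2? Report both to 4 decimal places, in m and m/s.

x = 0.1327, ẋ = 0.0104

phase 1: p=-0.1006, T=0.394, ωT=1.197484, cosh=1.806864, sinh=1.504911; start (x,ẋ)=(-0.139000, 0.363900) → end (x,ẋ)=(0.010202, 0.481881)
phase 2: p=0.1740, T=0.650, ωT=1.975545, cosh=3.674617, sinh=3.535931; start (x,ẋ)=(0.010202, 0.481881) → end (x,ẋ)=(0.132726, 0.010427)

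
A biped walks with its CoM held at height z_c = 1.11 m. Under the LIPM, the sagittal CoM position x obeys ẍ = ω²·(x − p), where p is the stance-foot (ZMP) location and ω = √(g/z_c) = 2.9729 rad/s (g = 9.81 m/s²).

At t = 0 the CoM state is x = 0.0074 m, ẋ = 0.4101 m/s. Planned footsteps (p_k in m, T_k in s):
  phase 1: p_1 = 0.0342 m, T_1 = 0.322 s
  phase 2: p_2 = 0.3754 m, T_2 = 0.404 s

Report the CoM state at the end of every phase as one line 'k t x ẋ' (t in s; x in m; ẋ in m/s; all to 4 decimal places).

phase 1: p=0.0342, T=0.322, ωT=0.957274, cosh=1.494262, sinh=1.110324; start (x,ẋ)=(0.007400, 0.410100) → end (x,ẋ)=(0.147319, 0.524333)
phase 2: p=0.3754, T=0.404, ωT=1.201052, cosh=1.812244, sinh=1.511366; start (x,ẋ)=(0.147319, 0.524333) → end (x,ẋ)=(0.228622, -0.074582)

1 0.3220 0.1473 0.5243
2 0.7260 0.2286 -0.0746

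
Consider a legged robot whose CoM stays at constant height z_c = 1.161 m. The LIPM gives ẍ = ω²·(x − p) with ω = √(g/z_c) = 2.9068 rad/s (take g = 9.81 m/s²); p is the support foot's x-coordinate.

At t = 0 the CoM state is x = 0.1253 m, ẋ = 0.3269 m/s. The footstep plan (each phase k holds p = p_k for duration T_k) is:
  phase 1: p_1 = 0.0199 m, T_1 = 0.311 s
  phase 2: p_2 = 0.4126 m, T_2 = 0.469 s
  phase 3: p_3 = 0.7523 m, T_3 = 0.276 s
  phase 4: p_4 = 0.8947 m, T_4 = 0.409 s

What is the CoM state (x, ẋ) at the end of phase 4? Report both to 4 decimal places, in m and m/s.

x = 1.4452, ẋ = 1.9012

phase 1: p=0.0199, T=0.311, ωT=0.904015, cosh=1.437219, sinh=1.032279; start (x,ẋ)=(0.125300, 0.326900) → end (x,ẋ)=(0.287473, 0.786093)
phase 2: p=0.4126, T=0.469, ωT=1.363289, cosh=2.082424, sinh=1.826606; start (x,ẋ)=(0.287473, 0.786093) → end (x,ẋ)=(0.646007, 0.972610)
phase 3: p=0.7523, T=0.276, ωT=0.802277, cosh=1.339460, sinh=0.891153; start (x,ẋ)=(0.646007, 0.972610) → end (x,ẋ)=(0.908103, 1.027430)
phase 4: p=0.8947, T=0.409, ωT=1.188881, cosh=1.793984, sinh=1.489422; start (x,ẋ)=(0.908103, 1.027430) → end (x,ẋ)=(1.445192, 1.901219)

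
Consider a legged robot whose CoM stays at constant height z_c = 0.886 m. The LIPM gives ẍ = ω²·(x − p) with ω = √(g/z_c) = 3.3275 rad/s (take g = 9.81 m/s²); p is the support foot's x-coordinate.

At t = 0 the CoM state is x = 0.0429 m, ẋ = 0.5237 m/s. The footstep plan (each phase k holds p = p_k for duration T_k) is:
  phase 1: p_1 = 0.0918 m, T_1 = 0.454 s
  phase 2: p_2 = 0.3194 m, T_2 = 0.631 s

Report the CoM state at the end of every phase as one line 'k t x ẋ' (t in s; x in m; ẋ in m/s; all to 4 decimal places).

phase 1: p=0.0918, T=0.454, ωT=1.510685, cosh=2.375296, sinh=2.154537; start (x,ẋ)=(0.042900, 0.523700) → end (x,ẋ)=(0.314741, 0.893367)
phase 2: p=0.3194, T=0.631, ωT=2.099652, cosh=4.142916, sinh=4.020417; start (x,ẋ)=(0.314741, 0.893367) → end (x,ẋ)=(1.379499, 3.638815)

1 0.4540 0.3147 0.8934
2 1.0850 1.3795 3.6388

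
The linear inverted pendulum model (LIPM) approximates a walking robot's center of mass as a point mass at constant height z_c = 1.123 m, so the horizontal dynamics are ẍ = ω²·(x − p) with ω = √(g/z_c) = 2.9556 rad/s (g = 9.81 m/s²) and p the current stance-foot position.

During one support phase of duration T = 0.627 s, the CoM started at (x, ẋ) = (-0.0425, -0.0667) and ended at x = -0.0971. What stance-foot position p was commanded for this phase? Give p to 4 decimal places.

p = -0.0494

ωT = 2.9556·0.627 = 1.853161; cosh(ωT) = 3.268348, sinh(ωT) = 3.111608
x(T) = p + (x₀−p)·cosh(ωT) + (ẋ₀/ω)·sinh(ωT) ⇒ p·(1 − cosh) = x(T) − x₀·cosh − (ẋ₀/ω)·sinh
numerator   = -0.0971 − (-0.0425)·3.268348 − (-0.0667/2.9556)·3.111608 = 0.112025
denominator = 1 − 3.268348 = -2.268348
p = 0.112025 / -2.268348 = -0.0494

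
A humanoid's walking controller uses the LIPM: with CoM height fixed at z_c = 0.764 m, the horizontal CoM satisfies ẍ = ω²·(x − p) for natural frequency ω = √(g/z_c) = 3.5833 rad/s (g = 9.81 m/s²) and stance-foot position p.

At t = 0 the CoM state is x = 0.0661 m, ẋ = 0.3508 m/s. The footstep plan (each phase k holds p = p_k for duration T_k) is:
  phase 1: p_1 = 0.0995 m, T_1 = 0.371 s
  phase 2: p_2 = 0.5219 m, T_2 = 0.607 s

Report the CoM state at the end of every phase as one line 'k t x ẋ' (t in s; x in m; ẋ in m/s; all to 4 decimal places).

1 0.3710 0.2040 0.4989
2 0.9780 -0.2905 -2.7249

phase 1: p=0.0995, T=0.371, ωT=1.329404, cosh=2.021713, sinh=1.757078; start (x,ẋ)=(0.066100, 0.350800) → end (x,ẋ)=(0.203990, 0.498926)
phase 2: p=0.5219, T=0.607, ωT=2.175063, cosh=4.458171, sinh=4.344570; start (x,ẋ)=(0.203990, 0.498926) → end (x,ẋ)=(-0.290473, -2.724889)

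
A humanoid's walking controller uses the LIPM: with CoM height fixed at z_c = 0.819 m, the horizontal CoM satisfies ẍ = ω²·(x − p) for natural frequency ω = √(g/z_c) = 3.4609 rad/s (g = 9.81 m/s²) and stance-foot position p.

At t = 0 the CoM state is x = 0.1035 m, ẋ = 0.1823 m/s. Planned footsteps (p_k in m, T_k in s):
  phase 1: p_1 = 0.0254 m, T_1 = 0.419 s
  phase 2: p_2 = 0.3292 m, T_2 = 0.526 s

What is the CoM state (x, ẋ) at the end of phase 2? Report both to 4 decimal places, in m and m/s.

phase 1: p=0.0254, T=0.419, ωT=1.450117, cosh=2.249078, sinh=2.014535; start (x,ẋ)=(0.103500, 0.182300) → end (x,ẋ)=(0.307167, 0.954528)
phase 2: p=0.3292, T=0.526, ωT=1.820433, cosh=3.168245, sinh=3.006289; start (x,ẋ)=(0.307167, 0.954528) → end (x,ẋ)=(1.088539, 2.794938)

x = 1.0885, ẋ = 2.7949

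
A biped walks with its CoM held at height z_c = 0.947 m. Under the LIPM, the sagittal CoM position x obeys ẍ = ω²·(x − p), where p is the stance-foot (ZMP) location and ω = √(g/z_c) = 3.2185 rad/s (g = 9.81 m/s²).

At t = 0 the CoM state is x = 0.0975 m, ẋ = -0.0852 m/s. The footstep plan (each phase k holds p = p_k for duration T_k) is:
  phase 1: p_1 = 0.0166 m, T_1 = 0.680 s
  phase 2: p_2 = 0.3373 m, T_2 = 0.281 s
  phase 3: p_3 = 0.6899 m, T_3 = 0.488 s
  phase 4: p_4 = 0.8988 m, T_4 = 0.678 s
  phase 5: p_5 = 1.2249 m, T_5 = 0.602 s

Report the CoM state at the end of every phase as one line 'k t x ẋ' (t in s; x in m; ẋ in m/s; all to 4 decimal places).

1 0.6800 0.2654 0.7621
2 0.9610 0.4786 0.8568
3 1.4490 0.7722 0.5844
4 2.1270 1.1251 0.8404
5 2.7290 1.7589 1.8862

phase 1: p=0.0166, T=0.680, ωT=2.188580, cosh=4.517305, sinh=4.405229; start (x,ẋ)=(0.097500, -0.085200) → end (x,ẋ)=(0.265435, 0.762144)
phase 2: p=0.3373, T=0.281, ωT=0.904399, cosh=1.437615, sinh=1.032830; start (x,ẋ)=(0.265435, 0.762144) → end (x,ẋ)=(0.478561, 0.856779)
phase 3: p=0.6899, T=0.488, ωT=1.570628, cosh=2.508791, sinh=2.300877; start (x,ẋ)=(0.478561, 0.856779) → end (x,ẋ)=(0.772198, 0.584437)
phase 4: p=0.8988, T=0.678, ωT=2.182143, cosh=4.489042, sinh=4.376242; start (x,ẋ)=(0.772198, 0.584437) → end (x,ẋ)=(1.125147, 0.840384)
phase 5: p=1.2249, T=0.602, ωT=1.937537, cosh=3.542845, sinh=3.398787; start (x,ẋ)=(1.125147, 0.840384) → end (x,ẋ)=(1.758949, 1.886152)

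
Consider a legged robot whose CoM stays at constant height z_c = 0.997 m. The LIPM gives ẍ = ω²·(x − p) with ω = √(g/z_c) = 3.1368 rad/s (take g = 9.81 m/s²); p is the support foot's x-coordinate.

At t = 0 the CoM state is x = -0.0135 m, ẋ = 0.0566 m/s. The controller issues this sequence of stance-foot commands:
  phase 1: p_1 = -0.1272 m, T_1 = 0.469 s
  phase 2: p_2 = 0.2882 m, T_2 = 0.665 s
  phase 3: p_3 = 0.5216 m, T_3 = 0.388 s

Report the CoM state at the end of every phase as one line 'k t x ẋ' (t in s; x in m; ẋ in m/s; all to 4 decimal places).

phase 1: p=-0.1272, T=0.469, ωT=1.471159, cosh=2.291969, sinh=2.062310; start (x,ẋ)=(-0.013500, 0.056600) → end (x,ẋ)=(0.170609, 0.865257)
phase 2: p=0.2882, T=0.665, ωT=2.085972, cosh=4.088300, sinh=3.964114; start (x,ẋ)=(0.170609, 0.865257) → end (x,ẋ)=(0.900916, 2.075229)
phase 3: p=0.5216, T=0.388, ωT=1.217078, cosh=1.836700, sinh=1.540606; start (x,ẋ)=(0.900916, 2.075229) → end (x,ẋ)=(2.237517, 5.644648)

1 0.4690 0.1706 0.8653
2 1.1340 0.9009 2.0752
3 1.5220 2.2375 5.6446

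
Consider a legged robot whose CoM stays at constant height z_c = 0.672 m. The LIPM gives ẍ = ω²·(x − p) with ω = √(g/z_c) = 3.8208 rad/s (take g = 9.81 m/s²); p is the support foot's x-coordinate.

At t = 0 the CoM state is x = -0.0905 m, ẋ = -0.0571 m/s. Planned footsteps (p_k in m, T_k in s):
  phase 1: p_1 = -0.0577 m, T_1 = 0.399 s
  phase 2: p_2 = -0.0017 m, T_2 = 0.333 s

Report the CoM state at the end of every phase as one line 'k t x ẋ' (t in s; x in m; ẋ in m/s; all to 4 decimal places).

phase 1: p=-0.0577, T=0.399, ωT=1.524499, cosh=2.405286, sinh=2.187556; start (x,ẋ)=(-0.090500, -0.057100) → end (x,ẋ)=(-0.169285, -0.411491)
phase 2: p=-0.0017, T=0.333, ωT=1.272326, cosh=1.924663, sinh=1.644484; start (x,ẋ)=(-0.169285, -0.411491) → end (x,ẋ)=(-0.501352, -1.844962)

1 0.3990 -0.1693 -0.4115
2 0.7320 -0.5014 -1.8450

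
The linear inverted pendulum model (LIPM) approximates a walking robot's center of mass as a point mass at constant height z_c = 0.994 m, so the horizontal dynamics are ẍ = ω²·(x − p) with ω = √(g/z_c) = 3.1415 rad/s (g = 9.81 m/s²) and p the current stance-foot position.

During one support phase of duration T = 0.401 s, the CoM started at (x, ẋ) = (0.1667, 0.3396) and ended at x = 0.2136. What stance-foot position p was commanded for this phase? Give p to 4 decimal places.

p = 0.3086

ωT = 3.1415·0.401 = 1.259742; cosh(ωT) = 1.904119, sinh(ωT) = 1.620391
x(T) = p + (x₀−p)·cosh(ωT) + (ẋ₀/ω)·sinh(ωT) ⇒ p·(1 − cosh) = x(T) − x₀·cosh − (ẋ₀/ω)·sinh
numerator   = 0.2136 − (0.1667)·1.904119 − (0.3396/3.1415)·1.620391 = -0.278983
denominator = 1 − 1.904119 = -0.904119
p = -0.278983 / -0.904119 = 0.3086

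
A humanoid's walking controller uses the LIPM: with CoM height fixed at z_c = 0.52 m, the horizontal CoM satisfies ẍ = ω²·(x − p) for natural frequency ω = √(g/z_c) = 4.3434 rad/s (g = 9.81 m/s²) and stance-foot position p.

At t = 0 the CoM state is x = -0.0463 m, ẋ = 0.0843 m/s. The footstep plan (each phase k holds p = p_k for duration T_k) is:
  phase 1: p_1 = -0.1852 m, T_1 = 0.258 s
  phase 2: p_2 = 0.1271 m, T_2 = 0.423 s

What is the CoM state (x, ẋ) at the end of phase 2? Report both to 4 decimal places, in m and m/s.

phase 1: p=-0.1852, T=0.258, ωT=1.120597, cosh=1.696385, sinh=1.370300; start (x,ẋ)=(-0.046300, 0.084300) → end (x,ẋ)=(0.077024, 0.969705)
phase 2: p=0.1271, T=0.423, ωT=1.837258, cosh=3.219276, sinh=3.060022; start (x,ẋ)=(0.077024, 0.969705) → end (x,ẋ)=(0.649069, 2.456188)

x = 0.6491, ẋ = 2.4562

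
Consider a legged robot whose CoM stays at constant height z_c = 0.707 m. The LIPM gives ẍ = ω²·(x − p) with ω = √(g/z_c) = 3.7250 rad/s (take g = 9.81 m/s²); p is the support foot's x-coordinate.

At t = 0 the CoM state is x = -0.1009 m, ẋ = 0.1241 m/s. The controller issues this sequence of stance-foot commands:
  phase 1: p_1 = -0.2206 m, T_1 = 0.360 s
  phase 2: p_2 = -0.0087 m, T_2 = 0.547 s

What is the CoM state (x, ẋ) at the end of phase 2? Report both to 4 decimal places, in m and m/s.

phase 1: p=-0.2206, T=0.360, ωT=1.341000, cosh=2.042224, sinh=1.780640; start (x,ẋ)=(-0.100900, 0.124100) → end (x,ẋ)=(0.083177, 1.047396)
phase 2: p=-0.0087, T=0.547, ωT=2.037575, cosh=3.901163, sinh=3.770819; start (x,ẋ)=(0.083177, 1.047396) → end (x,ẋ)=(1.410007, 5.376597)

x = 1.4100, ẋ = 5.3766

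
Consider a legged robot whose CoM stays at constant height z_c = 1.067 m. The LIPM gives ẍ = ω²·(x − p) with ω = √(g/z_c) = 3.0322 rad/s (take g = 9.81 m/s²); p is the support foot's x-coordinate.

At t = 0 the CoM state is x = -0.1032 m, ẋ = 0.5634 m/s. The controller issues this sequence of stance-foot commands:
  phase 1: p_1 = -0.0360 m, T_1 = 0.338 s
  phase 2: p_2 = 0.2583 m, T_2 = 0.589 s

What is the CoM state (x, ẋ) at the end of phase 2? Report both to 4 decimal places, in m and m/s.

x = 0.3341, ẋ = 0.4255

phase 1: p=-0.0360, T=0.338, ωT=1.024884, cosh=1.572805, sinh=1.213966; start (x,ẋ)=(-0.103200, 0.563400) → end (x,ẋ)=(0.083869, 0.638756)
phase 2: p=0.2583, T=0.589, ωT=1.785966, cosh=3.066487, sinh=2.898852; start (x,ẋ)=(0.083869, 0.638756) → end (x,ẋ)=(0.334076, 0.425509)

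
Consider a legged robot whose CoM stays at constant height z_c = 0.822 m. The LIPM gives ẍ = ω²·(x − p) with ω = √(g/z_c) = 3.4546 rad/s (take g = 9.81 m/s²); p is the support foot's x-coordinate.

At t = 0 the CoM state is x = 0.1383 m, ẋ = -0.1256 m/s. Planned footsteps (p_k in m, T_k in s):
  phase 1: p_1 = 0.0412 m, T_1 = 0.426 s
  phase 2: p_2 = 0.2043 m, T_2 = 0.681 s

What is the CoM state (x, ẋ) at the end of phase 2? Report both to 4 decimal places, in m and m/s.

phase 1: p=0.0412, T=0.426, ωT=1.471660, cosh=2.293002, sinh=2.063457; start (x,ẋ)=(0.138300, -0.125600) → end (x,ẋ)=(0.188829, 0.404169)
phase 2: p=0.2043, T=0.681, ωT=2.352583, cosh=5.303904, sinh=5.208781; start (x,ẋ)=(0.188829, 0.404169) → end (x,ẋ)=(0.731639, 1.865276)

x = 0.7316, ẋ = 1.8653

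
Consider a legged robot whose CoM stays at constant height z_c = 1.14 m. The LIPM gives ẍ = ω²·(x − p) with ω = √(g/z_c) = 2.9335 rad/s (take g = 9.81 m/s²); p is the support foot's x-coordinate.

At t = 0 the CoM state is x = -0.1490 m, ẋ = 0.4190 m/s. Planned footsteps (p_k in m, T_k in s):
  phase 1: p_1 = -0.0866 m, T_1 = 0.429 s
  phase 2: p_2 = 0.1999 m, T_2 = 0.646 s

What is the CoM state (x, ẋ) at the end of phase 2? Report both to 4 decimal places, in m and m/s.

x = 0.1628, ẋ = 0.0431

phase 1: p=-0.0866, T=0.429, ωT=1.258471, cosh=1.902062, sinh=1.617975; start (x,ẋ)=(-0.149000, 0.419000) → end (x,ẋ)=(0.025811, 0.500793)
phase 2: p=0.1999, T=0.646, ωT=1.895041, cosh=3.401567, sinh=3.251254; start (x,ẋ)=(0.025811, 0.500793) → end (x,ẋ)=(0.162764, 0.043100)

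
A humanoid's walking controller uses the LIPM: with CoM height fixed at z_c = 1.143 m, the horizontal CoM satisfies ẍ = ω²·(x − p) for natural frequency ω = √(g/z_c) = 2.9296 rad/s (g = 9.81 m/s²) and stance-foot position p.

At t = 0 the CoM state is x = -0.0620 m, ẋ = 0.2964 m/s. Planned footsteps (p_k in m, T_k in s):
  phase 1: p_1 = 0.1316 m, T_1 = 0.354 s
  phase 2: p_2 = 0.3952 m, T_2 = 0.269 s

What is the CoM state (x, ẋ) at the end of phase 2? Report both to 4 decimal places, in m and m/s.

x = -0.2650, ẋ = -1.4438

phase 1: p=0.1316, T=0.354, ωT=1.037078, cosh=1.587726, sinh=1.233237; start (x,ẋ)=(-0.062000, 0.296400) → end (x,ẋ)=(-0.051012, -0.228854)
phase 2: p=0.3952, T=0.269, ωT=0.788062, cosh=1.326928, sinh=0.872203; start (x,ẋ)=(-0.051012, -0.228854) → end (x,ẋ)=(-0.265026, -1.443836)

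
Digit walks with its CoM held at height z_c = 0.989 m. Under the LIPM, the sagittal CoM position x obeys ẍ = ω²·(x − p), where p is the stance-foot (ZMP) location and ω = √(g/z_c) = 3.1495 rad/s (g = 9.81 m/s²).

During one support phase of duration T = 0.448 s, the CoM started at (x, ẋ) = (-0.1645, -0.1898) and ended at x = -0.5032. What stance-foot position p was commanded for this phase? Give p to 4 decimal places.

ωT = 3.1495·0.448 = 1.410976; cosh(ωT) = 2.171930, sinh(ωT) = 1.928025
x(T) = p + (x₀−p)·cosh(ωT) + (ẋ₀/ω)·sinh(ωT) ⇒ p·(1 − cosh) = x(T) − x₀·cosh − (ẋ₀/ω)·sinh
numerator   = -0.5032 − (-0.1645)·2.171930 − (-0.1898/3.1495)·1.928025 = -0.029728
denominator = 1 − 2.171930 = -1.171930
p = -0.029728 / -1.171930 = 0.0254

p = 0.0254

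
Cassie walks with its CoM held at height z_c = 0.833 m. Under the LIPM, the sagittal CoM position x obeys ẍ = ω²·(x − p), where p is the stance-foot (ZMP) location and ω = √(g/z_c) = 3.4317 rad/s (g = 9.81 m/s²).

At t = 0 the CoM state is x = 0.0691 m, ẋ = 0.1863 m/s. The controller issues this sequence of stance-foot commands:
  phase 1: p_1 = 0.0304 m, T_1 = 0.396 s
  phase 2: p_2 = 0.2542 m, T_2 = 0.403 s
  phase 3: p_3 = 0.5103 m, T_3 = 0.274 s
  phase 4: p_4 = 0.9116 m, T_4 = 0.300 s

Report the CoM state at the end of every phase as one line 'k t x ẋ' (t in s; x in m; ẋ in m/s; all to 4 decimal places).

1 0.3960 0.2094 0.6279
2 0.7990 0.5010 1.0429
3 1.0730 0.8263 1.5041
4 1.3730 1.3122 2.0165

phase 1: p=0.0304, T=0.396, ωT=1.358953, cosh=2.074523, sinh=1.817594; start (x,ẋ)=(0.069100, 0.186300) → end (x,ẋ)=(0.209358, 0.627872)
phase 2: p=0.2542, T=0.403, ωT=1.382975, cosh=2.118788, sinh=1.867957; start (x,ẋ)=(0.209358, 0.627872) → end (x,ẋ)=(0.500954, 1.042876)
phase 3: p=0.5103, T=0.274, ωT=0.940286, cosh=1.475615, sinh=1.085098; start (x,ẋ)=(0.500954, 1.042876) → end (x,ẋ)=(0.826265, 1.504083)
phase 4: p=0.9116, T=0.300, ωT=1.029510, cosh=1.578438, sinh=1.221256; start (x,ẋ)=(0.826265, 1.504083) → end (x,ẋ)=(1.312170, 2.016465)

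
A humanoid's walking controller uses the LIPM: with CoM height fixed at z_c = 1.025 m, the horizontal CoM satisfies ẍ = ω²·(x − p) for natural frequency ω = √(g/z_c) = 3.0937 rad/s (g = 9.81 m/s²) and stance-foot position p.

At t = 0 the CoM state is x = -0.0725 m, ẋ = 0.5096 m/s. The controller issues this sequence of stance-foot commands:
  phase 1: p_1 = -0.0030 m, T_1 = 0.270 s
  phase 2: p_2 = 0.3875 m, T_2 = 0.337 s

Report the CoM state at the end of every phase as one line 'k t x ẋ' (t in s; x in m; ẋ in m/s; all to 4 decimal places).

phase 1: p=-0.0030, T=0.270, ωT=0.835299, cosh=1.369624, sinh=0.935879; start (x,ẋ)=(-0.072500, 0.509600) → end (x,ẋ)=(0.055971, 0.496735)
phase 2: p=0.3875, T=0.337, ωT=1.042577, cosh=1.594531, sinh=1.241986; start (x,ẋ)=(0.055971, 0.496735) → end (x,ẋ)=(0.058284, -0.481786)

1 0.2700 0.0560 0.4967
2 0.6070 0.0583 -0.4818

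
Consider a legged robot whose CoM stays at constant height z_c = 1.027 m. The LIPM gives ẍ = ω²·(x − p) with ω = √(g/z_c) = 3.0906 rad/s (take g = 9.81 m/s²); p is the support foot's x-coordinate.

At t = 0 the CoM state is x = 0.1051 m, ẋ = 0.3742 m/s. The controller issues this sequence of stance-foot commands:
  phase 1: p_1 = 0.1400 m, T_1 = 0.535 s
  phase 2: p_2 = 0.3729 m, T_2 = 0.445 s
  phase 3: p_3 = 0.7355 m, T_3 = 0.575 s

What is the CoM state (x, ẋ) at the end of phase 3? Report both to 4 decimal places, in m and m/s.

x = 2.1698, ẋ = 4.6571

phase 1: p=0.1400, T=0.535, ωT=1.653471, cosh=2.708235, sinh=2.516850; start (x,ẋ)=(0.105100, 0.374200) → end (x,ẋ)=(0.350215, 0.741949)
phase 2: p=0.3729, T=0.445, ωT=1.375317, cosh=2.104545, sinh=1.851786; start (x,ẋ)=(0.350215, 0.741949) → end (x,ẋ)=(0.769709, 1.431635)
phase 3: p=0.7355, T=0.575, ωT=1.777095, cosh=3.040892, sinh=2.871763; start (x,ẋ)=(0.769709, 1.431635) → end (x,ẋ)=(2.169792, 4.657071)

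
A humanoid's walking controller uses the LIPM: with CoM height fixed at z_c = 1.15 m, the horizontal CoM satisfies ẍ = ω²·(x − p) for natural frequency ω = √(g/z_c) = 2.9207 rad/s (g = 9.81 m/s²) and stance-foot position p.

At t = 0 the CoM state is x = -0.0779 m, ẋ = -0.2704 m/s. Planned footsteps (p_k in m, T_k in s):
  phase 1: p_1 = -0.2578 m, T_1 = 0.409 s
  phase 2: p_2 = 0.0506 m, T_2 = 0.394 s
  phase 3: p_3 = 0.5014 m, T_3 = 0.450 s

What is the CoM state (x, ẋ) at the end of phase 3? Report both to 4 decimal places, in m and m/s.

x = -0.5257, ẋ = -2.5902

phase 1: p=-0.2578, T=0.409, ωT=1.194566, cosh=1.802480, sinh=1.499645; start (x,ẋ)=(-0.077900, -0.270400) → end (x,ẋ)=(-0.072372, 0.300574)
phase 2: p=0.0506, T=0.394, ωT=1.150756, cosh=1.738489, sinh=1.422092; start (x,ẋ)=(-0.072372, 0.300574) → end (x,ẋ)=(-0.016835, 0.011781)
phase 3: p=0.5014, T=0.450, ωT=1.314315, cosh=1.995429, sinh=1.726771; start (x,ẋ)=(-0.016835, 0.011781) → end (x,ẋ)=(-0.525737, -2.590151)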